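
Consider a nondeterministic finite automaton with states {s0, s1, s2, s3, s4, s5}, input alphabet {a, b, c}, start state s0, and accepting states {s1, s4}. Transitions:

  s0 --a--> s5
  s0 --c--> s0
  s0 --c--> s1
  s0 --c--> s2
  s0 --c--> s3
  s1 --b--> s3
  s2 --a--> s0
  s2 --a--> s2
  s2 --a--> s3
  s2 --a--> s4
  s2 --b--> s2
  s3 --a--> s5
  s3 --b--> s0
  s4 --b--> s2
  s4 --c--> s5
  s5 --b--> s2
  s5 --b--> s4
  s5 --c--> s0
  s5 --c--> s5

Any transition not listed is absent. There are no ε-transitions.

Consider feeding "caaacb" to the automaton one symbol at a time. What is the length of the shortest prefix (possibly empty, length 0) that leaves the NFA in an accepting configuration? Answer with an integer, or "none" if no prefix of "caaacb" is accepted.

Start in {s0}.
Read 'c': {s0} → {s0, s1, s2, s3}.
None of the earlier sets intersect F, but {s0, s1, s2, s3} does.

1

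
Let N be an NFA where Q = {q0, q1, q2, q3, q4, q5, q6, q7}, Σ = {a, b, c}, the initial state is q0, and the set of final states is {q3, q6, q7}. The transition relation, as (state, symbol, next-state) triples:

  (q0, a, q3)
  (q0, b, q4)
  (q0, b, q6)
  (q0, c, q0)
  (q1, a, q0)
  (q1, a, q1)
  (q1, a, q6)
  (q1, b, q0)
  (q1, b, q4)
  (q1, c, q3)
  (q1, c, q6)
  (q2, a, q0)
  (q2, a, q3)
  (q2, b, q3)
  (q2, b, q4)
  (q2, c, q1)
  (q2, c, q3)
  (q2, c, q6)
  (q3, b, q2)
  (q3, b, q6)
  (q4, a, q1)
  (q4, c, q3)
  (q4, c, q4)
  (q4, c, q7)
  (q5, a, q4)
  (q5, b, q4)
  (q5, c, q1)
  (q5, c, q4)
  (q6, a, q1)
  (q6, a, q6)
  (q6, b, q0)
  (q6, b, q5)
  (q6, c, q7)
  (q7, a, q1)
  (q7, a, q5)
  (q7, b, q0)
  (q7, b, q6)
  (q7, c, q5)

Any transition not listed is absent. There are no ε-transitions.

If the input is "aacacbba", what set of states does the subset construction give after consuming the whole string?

Start in {q0}.
Read 'a': q0→{q3}; now {q3}.
Read 'a': q3→∅; now ∅.
The set is empty and remains empty for the remaining 6 symbols.

∅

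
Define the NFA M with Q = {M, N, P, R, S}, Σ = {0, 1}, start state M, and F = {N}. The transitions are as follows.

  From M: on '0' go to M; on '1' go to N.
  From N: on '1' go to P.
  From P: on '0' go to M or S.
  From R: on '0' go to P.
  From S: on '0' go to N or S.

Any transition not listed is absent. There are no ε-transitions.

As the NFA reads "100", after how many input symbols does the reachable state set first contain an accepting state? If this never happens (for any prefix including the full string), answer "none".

1

Start in {M}.
Read '1': {M} → {N}.
None of the earlier sets intersect F, but {N} does.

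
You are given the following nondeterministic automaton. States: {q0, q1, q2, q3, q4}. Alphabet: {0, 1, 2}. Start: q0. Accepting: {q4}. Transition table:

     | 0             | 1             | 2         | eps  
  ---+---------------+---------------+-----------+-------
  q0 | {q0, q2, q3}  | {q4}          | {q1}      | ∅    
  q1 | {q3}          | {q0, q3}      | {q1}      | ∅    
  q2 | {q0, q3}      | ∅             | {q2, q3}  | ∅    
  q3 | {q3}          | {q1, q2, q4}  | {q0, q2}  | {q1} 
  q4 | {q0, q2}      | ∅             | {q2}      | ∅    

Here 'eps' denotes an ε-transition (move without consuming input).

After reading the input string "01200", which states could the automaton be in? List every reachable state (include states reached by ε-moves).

{q0, q1, q2, q3}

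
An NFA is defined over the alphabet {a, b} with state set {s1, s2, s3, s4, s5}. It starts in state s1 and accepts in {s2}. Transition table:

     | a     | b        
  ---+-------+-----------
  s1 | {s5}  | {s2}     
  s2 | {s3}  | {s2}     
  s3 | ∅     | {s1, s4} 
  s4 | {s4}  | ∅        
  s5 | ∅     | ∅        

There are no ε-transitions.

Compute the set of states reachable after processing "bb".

{s2}

Start in {s1}.
Read 'b': s1→{s2}; now {s2}.
Read 'b': s2→{s2}; now {s2}.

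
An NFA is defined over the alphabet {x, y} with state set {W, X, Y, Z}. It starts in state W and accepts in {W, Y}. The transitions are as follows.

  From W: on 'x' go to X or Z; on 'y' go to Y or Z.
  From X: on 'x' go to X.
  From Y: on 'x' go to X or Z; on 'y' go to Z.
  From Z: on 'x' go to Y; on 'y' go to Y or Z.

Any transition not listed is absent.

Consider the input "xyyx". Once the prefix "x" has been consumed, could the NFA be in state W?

No

Start in {W}.
Read 'x': W→{X, Z}; now {X, Z}.
State W is not in {X, Z}.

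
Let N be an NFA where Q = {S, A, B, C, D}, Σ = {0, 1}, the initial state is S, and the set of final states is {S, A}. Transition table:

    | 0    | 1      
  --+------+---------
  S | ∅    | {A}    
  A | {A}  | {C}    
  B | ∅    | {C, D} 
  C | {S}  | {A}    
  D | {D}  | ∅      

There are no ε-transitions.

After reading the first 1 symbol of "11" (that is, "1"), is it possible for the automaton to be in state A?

Start in {S}.
Read '1': {S} → {A}.
State A is in {A}.

Yes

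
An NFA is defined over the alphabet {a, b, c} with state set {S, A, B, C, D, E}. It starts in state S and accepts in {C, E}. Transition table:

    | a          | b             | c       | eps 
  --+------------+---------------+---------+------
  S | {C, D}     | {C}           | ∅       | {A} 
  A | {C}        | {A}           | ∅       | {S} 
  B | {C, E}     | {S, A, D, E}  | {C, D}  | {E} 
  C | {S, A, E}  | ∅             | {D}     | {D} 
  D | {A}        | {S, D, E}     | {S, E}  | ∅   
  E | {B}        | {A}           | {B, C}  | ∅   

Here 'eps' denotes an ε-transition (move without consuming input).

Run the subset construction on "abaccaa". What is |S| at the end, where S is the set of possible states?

Start: ε-closure({S}) = {S, A}.
Read 'a': S→{C, D}, A→{C}; now {C, D}.
Read 'b': C→∅, D→{S, D, E}; union {S, D, E}; ε-closure = {S, A, D, E}.
Read 'a': S→{C, D}, A→{C}, D→{A}, E→{B}; union {A, B, C, D}; ε-closure = {S, A, B, C, D, E}.
Read 'c': S→∅, A→∅, B→{C, D}, C→{D}, D→{S, E}, E→{B, C}; union {S, B, C, D, E}; ε-closure = {S, A, B, C, D, E}.
Read 'c': S→∅, A→∅, B→{C, D}, C→{D}, D→{S, E}, E→{B, C}; union {S, B, C, D, E}; ε-closure = {S, A, B, C, D, E}.
Read 'a': S→{C, D}, A→{C}, B→{C, E}, C→{S, A, E}, D→{A}, E→{B}; now {S, A, B, C, D, E}.
Read 'a': S→{C, D}, A→{C}, B→{C, E}, C→{S, A, E}, D→{A}, E→{B}; now {S, A, B, C, D, E}.
That set has 6 states.

6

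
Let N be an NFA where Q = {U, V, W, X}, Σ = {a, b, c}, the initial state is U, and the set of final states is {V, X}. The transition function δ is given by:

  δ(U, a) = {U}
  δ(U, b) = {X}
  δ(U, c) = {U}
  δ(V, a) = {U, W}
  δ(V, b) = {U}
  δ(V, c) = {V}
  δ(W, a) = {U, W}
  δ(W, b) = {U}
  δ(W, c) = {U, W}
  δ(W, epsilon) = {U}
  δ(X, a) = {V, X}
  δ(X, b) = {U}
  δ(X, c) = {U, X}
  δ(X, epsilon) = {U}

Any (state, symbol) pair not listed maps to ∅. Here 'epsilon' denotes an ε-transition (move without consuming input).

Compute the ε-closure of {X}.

Begin with {X}.
ε-move X → U; add U.

{U, X}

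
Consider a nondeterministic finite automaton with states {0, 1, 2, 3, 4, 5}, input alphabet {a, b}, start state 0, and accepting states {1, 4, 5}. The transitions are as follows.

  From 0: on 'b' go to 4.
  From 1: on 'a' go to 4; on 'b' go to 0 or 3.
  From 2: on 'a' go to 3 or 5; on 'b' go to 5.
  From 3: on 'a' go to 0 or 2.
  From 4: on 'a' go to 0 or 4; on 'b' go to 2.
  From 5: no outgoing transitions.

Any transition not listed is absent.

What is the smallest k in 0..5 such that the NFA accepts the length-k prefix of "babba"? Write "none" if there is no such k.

1

Start in {0}.
Read 'b': {0} → {4}.
None of the earlier sets intersect F, but {4} does.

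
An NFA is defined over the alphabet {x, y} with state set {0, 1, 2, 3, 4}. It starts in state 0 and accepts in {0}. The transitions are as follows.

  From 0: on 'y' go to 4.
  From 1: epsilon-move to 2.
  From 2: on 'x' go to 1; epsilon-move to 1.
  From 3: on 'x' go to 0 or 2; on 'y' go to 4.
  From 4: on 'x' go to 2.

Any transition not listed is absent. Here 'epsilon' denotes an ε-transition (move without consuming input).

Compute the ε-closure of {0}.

Begin with {0}.
No ε-moves leave this set, so the closure equals the set itself.

{0}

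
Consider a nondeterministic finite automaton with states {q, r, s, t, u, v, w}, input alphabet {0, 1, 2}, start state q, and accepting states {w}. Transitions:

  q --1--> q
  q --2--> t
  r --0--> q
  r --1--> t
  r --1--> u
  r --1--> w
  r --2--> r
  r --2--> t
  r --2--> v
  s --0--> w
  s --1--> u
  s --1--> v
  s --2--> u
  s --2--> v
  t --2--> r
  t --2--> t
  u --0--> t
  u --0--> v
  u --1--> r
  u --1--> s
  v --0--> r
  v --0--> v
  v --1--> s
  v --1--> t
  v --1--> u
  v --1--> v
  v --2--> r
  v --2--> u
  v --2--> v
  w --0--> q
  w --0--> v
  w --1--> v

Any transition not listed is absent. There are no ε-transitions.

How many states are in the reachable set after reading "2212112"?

Start in {q}.
Read '2': q→{t}; now {t}.
Read '2': t→{r, t}; now {r, t}.
Read '1': r→{t, u, w}, t→∅; now {t, u, w}.
Read '2': t→{r, t}, u→∅, w→∅; now {r, t}.
Read '1': r→{t, u, w}, t→∅; now {t, u, w}.
Read '1': t→∅, u→{r, s}, w→{v}; now {r, s, v}.
Read '2': r→{r, t, v}, s→{u, v}, v→{r, u, v}; now {r, t, u, v}.
That set has 4 states.

4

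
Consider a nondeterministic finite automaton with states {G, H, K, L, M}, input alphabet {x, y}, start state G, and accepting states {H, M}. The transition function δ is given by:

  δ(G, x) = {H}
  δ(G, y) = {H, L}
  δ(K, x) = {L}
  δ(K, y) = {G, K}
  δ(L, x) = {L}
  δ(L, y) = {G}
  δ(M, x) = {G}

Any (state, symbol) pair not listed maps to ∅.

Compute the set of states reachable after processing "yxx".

{L}

Start in {G}.
Read 'y': G→{H, L}; now {H, L}.
Read 'x': H→∅, L→{L}; now {L}.
Read 'x': L→{L}; now {L}.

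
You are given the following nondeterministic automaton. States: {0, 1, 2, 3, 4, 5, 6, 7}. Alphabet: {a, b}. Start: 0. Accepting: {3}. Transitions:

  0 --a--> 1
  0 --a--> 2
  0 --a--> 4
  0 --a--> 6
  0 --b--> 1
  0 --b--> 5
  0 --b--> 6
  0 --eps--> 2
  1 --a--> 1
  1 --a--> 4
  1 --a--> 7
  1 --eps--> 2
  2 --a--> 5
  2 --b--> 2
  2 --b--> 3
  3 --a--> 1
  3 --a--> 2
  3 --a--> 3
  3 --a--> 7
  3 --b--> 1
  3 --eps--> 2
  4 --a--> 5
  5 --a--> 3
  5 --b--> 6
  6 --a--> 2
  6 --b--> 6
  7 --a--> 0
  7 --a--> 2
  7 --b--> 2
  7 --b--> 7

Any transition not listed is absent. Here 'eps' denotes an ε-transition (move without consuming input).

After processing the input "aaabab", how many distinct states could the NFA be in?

6

Start: ε-closure({0}) = {0, 2}.
Read 'a': 0→{1, 2, 4, 6}, 2→{5}; now {1, 2, 4, 5, 6}.
Read 'a': 1→{1, 4, 7}, 2→{5}, 4→{5}, 5→{3}, 6→{2}; now {1, 2, 3, 4, 5, 7}.
Read 'a': 1→{1, 4, 7}, 2→{5}, 3→{1, 2, 3, 7}, 4→{5}, 5→{3}, 7→{0, 2}; now {0, 1, 2, 3, 4, 5, 7}.
Read 'b': 0→{1, 5, 6}, 1→∅, 2→{2, 3}, 3→{1}, 4→∅, 5→{6}, 7→{2, 7}; now {1, 2, 3, 5, 6, 7}.
Read 'a': 1→{1, 4, 7}, 2→{5}, 3→{1, 2, 3, 7}, 5→{3}, 6→{2}, 7→{0, 2}; now {0, 1, 2, 3, 4, 5, 7}.
Read 'b': 0→{1, 5, 6}, 1→∅, 2→{2, 3}, 3→{1}, 4→∅, 5→{6}, 7→{2, 7}; now {1, 2, 3, 5, 6, 7}.
That set has 6 states.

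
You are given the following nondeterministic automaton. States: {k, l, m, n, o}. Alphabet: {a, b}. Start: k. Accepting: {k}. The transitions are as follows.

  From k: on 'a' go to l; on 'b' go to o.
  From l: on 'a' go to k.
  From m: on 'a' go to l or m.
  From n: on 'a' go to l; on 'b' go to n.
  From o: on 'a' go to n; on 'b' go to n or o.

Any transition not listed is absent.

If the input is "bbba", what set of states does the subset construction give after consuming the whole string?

{l, n}

Start in {k}.
Read 'b': {k} → {o}.
Read 'b': {o} → {n, o}.
Read 'b': {n, o} → {n, o}.
Read 'a': {n, o} → {l, n}.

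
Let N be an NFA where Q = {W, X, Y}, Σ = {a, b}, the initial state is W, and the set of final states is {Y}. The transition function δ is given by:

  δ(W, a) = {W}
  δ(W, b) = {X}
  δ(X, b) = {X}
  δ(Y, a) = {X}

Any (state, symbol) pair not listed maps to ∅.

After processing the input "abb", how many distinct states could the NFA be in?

Start in {W}.
Read 'a': {W} → {W}.
Read 'b': {W} → {X}.
Read 'b': {X} → {X}.
That set has 1 state.

1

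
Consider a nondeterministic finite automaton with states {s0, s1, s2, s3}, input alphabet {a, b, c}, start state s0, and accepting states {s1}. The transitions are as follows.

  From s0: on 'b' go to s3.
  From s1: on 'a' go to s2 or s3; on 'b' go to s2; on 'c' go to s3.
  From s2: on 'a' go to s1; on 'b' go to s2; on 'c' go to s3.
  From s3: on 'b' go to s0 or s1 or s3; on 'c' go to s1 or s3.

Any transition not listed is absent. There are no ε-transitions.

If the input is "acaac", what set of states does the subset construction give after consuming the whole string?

Start in {s0}.
Read 'a': {s0} → ∅.
The set is empty and remains empty for the remaining 4 symbols.

∅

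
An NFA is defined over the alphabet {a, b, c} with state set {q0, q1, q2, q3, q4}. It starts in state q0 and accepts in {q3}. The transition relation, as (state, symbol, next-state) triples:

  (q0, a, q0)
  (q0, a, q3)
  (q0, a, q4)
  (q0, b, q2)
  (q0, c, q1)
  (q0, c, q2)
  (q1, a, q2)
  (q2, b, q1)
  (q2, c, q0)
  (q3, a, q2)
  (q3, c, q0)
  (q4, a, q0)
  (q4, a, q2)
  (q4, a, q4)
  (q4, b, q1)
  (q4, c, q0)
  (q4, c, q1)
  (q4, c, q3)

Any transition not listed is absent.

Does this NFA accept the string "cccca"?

Start in {q0}.
Read 'c': q0→{q1, q2}; now {q1, q2}.
Read 'c': q1→∅, q2→{q0}; now {q0}.
Read 'c': q0→{q1, q2}; now {q1, q2}.
Read 'c': q1→∅, q2→{q0}; now {q0}.
Read 'a': q0→{q0, q3, q4}; now {q0, q3, q4}.
The final set {q0, q3, q4} contains the accepting state q3.

Yes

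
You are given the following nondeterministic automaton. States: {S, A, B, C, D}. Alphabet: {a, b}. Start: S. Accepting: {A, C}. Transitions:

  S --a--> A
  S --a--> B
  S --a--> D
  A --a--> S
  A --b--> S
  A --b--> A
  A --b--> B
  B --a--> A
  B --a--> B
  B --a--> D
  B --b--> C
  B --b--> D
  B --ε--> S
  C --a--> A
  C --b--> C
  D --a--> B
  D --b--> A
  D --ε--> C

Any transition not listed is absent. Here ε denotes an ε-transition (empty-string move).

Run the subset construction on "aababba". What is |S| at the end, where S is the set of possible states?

Start in {S}.
Read 'a': S→{A, B, D}; union {A, B, D}; ε-closure = {S, A, B, C, D}.
Read 'a': S→{A, B, D}, A→{S}, B→{A, B, D}, C→{A}, D→{B}; union {S, A, B, D}; ε-closure = {S, A, B, C, D}.
Read 'b': S→∅, A→{S, A, B}, B→{C, D}, C→{C}, D→{A}; now {S, A, B, C, D}.
Read 'a': S→{A, B, D}, A→{S}, B→{A, B, D}, C→{A}, D→{B}; union {S, A, B, D}; ε-closure = {S, A, B, C, D}.
Read 'b': S→∅, A→{S, A, B}, B→{C, D}, C→{C}, D→{A}; now {S, A, B, C, D}.
Read 'b': S→∅, A→{S, A, B}, B→{C, D}, C→{C}, D→{A}; now {S, A, B, C, D}.
Read 'a': S→{A, B, D}, A→{S}, B→{A, B, D}, C→{A}, D→{B}; union {S, A, B, D}; ε-closure = {S, A, B, C, D}.
That set has 5 states.

5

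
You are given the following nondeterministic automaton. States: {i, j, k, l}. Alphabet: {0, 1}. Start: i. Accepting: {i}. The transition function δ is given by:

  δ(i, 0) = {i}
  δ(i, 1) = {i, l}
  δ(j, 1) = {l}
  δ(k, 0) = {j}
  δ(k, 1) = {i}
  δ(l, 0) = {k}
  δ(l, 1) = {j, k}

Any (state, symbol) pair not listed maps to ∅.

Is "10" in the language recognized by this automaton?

Yes

Start in {i}.
Read '1': {i} → {i, l}.
Read '0': {i, l} → {i, k}.
The final set {i, k} contains the accepting state i.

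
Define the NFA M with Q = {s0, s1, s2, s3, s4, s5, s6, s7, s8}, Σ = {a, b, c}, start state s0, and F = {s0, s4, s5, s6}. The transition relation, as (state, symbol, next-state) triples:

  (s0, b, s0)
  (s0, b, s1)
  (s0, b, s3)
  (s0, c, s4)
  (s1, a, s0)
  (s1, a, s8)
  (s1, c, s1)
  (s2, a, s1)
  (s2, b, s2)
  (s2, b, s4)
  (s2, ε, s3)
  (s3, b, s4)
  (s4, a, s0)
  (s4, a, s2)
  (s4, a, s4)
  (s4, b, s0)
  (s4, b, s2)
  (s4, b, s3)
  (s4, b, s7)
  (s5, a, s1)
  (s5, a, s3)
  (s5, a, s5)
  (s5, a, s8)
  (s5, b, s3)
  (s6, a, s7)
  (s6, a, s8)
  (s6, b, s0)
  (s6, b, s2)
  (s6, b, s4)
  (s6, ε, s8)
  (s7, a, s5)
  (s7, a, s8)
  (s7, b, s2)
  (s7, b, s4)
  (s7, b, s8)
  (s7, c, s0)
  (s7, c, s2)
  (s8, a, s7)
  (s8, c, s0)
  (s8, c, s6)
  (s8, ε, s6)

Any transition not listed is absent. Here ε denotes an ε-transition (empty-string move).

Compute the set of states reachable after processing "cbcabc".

Start in {s0}.
Read 'c': {s0} → {s4}.
Read 'b': {s4} → {s0, s2, s3, s7}.
Read 'c': {s0, s2, s3, s7} → {s0, s2, s3, s4}.
Read 'a': {s0, s2, s3, s4} → {s0, s1, s2, s3, s4}.
Read 'b': {s0, s1, s2, s3, s4} → {s0, s1, s2, s3, s4, s7}.
Read 'c': {s0, s1, s2, s3, s4, s7} → {s0, s1, s2, s3, s4}.

{s0, s1, s2, s3, s4}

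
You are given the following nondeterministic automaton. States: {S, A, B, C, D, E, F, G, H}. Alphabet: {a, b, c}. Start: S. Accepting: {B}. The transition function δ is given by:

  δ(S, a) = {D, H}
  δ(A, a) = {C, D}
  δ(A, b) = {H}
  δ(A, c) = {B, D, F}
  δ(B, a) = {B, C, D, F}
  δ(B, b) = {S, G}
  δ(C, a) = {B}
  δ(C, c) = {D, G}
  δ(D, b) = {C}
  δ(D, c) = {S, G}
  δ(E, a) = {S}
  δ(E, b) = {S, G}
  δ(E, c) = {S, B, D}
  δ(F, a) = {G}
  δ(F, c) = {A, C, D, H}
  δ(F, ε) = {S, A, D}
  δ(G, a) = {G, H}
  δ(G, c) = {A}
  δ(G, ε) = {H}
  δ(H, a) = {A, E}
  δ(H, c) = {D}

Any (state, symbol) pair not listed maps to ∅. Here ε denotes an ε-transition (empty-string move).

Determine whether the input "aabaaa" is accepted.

Yes

Start in {S}.
Read 'a': S→{D, H}; now {D, H}.
Read 'a': D→∅, H→{A, E}; now {A, E}.
Read 'b': A→{H}, E→{S, G}; now {S, G, H}.
Read 'a': S→{D, H}, G→{G, H}, H→{A, E}; now {A, D, E, G, H}.
Read 'a': A→{C, D}, D→∅, E→{S}, G→{G, H}, H→{A, E}; now {S, A, C, D, E, G, H}.
Read 'a': S→{D, H}, A→{C, D}, C→{B}, D→∅, E→{S}, G→{G, H}, H→{A, E}; now {S, A, B, C, D, E, G, H}.
The final set {S, A, B, C, D, E, G, H} contains the accepting state B.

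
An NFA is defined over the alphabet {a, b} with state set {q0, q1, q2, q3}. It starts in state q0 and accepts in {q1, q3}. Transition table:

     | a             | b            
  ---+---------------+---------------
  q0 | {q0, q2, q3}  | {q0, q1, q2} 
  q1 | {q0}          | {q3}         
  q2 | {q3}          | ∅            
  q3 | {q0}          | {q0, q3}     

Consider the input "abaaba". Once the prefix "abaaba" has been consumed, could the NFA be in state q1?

No

Start in {q0}.
Read 'a': q0→{q0, q2, q3}; now {q0, q2, q3}.
Read 'b': q0→{q0, q1, q2}, q2→∅, q3→{q0, q3}; now {q0, q1, q2, q3}.
Read 'a': q0→{q0, q2, q3}, q1→{q0}, q2→{q3}, q3→{q0}; now {q0, q2, q3}.
Read 'a': q0→{q0, q2, q3}, q2→{q3}, q3→{q0}; now {q0, q2, q3}.
Read 'b': q0→{q0, q1, q2}, q2→∅, q3→{q0, q3}; now {q0, q1, q2, q3}.
Read 'a': q0→{q0, q2, q3}, q1→{q0}, q2→{q3}, q3→{q0}; now {q0, q2, q3}.
State q1 is not in {q0, q2, q3}.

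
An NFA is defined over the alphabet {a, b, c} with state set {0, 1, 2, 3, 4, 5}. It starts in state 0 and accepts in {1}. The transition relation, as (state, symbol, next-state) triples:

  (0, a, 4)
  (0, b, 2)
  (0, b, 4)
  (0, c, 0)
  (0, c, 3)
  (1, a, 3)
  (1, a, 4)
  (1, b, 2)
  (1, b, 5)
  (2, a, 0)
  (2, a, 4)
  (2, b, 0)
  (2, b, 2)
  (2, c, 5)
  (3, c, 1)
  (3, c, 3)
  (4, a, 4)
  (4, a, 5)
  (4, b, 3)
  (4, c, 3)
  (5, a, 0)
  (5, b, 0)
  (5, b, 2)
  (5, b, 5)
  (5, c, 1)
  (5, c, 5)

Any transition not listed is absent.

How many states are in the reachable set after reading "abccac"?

Start in {0}.
Read 'a': {0} → {4}.
Read 'b': {4} → {3}.
Read 'c': {3} → {1, 3}.
Read 'c': {1, 3} → {1, 3}.
Read 'a': {1, 3} → {3, 4}.
Read 'c': {3, 4} → {1, 3}.
That set has 2 states.

2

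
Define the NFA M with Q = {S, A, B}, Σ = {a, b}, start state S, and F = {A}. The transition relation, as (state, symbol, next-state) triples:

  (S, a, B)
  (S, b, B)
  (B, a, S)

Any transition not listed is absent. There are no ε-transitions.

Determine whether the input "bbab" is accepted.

Start in {S}.
Read 'b': {S} → {B}.
Read 'b': {B} → ∅.
The set is empty and remains empty for the remaining 2 symbols.
The final set ∅ contains no accepting state.

No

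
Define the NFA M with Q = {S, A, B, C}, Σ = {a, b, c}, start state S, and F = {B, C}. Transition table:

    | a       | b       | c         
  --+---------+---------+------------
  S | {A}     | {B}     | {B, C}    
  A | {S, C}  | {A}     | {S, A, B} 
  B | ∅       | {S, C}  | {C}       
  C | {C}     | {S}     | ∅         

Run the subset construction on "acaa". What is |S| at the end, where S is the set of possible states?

3

Start in {S}.
Read 'a': {S} → {A}.
Read 'c': {A} → {S, A, B}.
Read 'a': {S, A, B} → {S, A, C}.
Read 'a': {S, A, C} → {S, A, C}.
That set has 3 states.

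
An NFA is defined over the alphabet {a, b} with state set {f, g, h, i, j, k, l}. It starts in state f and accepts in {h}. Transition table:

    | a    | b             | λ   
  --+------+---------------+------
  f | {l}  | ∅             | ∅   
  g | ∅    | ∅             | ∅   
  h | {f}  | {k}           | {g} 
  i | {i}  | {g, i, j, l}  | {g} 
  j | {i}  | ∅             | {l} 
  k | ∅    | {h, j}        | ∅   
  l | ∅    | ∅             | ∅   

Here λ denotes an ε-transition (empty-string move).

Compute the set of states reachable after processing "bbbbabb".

Start in {f}.
Read 'b': f→∅; now ∅.
The set is empty and remains empty for the remaining 6 symbols.

∅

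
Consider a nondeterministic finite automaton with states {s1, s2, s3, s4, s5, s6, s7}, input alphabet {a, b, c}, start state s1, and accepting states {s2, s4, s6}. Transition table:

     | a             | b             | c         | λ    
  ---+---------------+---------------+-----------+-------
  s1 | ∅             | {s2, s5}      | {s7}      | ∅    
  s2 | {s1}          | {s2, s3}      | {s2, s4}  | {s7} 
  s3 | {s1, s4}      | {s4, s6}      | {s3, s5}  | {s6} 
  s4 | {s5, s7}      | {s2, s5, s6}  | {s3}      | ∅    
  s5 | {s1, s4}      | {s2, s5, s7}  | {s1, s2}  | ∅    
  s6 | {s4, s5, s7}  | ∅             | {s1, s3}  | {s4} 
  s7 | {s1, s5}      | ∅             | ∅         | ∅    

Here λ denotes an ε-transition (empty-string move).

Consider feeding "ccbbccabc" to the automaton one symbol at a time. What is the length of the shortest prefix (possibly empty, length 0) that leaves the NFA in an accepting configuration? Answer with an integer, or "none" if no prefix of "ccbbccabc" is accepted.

Start in {s1}.
Read 'c': s1→{s7}; now {s7}.
Read 'c': s7→∅; now ∅.
The set is empty and remains empty for the remaining 7 symbols.
No reachable set along the way intersects F.

none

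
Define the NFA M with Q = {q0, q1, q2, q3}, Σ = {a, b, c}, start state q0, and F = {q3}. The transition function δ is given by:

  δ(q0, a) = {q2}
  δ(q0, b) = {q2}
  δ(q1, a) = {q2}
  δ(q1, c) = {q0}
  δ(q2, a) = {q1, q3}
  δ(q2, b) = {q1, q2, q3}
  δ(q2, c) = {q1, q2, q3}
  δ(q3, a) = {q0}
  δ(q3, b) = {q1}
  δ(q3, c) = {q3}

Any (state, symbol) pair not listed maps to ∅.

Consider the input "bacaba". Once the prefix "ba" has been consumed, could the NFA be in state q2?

Start in {q0}.
Read 'b': q0→{q2}; now {q2}.
Read 'a': q2→{q1, q3}; now {q1, q3}.
State q2 is not in {q1, q3}.

No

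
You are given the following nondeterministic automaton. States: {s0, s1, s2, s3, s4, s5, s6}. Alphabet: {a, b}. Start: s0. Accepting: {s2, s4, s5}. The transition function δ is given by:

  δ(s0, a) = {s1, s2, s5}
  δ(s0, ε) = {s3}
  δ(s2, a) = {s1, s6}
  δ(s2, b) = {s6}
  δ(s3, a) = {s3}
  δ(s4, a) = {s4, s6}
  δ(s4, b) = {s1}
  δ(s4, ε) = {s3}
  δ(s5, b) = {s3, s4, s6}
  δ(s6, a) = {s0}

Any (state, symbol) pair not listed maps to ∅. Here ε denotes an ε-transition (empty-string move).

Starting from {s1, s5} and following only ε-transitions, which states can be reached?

{s1, s5}

Begin with {s1, s5}.
No ε-moves leave this set, so the closure equals the set itself.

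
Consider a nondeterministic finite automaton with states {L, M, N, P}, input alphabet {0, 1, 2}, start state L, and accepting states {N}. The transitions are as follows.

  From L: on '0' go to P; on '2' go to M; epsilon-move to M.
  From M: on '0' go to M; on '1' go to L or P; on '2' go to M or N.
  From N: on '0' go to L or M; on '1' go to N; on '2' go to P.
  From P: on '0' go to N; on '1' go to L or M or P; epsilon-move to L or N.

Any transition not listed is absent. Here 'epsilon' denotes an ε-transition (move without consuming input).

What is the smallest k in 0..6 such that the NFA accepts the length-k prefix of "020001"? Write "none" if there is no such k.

1

Start: ε-closure({L}) = {L, M}.
Read '0': {L, M} → {L, M, N, P}.
None of the earlier sets intersect F, but {L, M, N, P} does.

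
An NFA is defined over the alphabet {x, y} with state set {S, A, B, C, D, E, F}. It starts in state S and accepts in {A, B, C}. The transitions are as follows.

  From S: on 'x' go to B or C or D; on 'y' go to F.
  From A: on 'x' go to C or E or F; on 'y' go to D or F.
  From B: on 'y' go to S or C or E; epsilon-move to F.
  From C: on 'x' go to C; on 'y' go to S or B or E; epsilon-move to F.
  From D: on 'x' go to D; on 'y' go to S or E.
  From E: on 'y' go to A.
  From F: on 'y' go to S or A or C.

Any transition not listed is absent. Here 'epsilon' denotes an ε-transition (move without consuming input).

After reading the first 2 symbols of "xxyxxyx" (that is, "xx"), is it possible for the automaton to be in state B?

No

Start in {S}.
Read 'x': S→{B, C, D}; union {B, C, D}; ε-closure = {B, C, D, F}.
Read 'x': B→∅, C→{C}, D→{D}, F→∅; union {C, D}; ε-closure = {C, D, F}.
State B is not in {C, D, F}.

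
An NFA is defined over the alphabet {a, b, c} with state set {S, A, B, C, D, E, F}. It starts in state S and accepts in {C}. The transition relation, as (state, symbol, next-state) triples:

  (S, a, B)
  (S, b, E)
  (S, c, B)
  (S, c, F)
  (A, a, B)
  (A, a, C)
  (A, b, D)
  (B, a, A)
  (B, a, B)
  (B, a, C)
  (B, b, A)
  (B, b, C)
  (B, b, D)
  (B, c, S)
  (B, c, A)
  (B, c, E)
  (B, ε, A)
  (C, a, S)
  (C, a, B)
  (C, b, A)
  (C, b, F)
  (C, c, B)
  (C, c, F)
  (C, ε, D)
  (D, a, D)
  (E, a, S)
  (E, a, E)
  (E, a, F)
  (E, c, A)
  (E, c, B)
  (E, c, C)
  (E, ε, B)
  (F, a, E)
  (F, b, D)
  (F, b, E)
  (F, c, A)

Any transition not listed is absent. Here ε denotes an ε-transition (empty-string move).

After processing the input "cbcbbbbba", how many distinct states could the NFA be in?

Start in {S}.
Read 'c': S→{B, F}; union {B, F}; ε-closure = {A, B, F}.
Read 'b': A→{D}, B→{A, C, D}, F→{D, E}; union {A, C, D, E}; ε-closure = {A, B, C, D, E}.
Read 'c': A→∅, B→{S, A, E}, C→{B, F}, D→∅, E→{A, B, C}; union {S, A, B, C, E, F}; ε-closure = {S, A, B, C, D, E, F}.
Read 'b': S→{E}, A→{D}, B→{A, C, D}, C→{A, F}, D→∅, E→∅, F→{D, E}; union {A, C, D, E, F}; ε-closure = {A, B, C, D, E, F}.
Read 'b': A→{D}, B→{A, C, D}, C→{A, F}, D→∅, E→∅, F→{D, E}; union {A, C, D, E, F}; ε-closure = {A, B, C, D, E, F}.
Read 'b': A→{D}, B→{A, C, D}, C→{A, F}, D→∅, E→∅, F→{D, E}; union {A, C, D, E, F}; ε-closure = {A, B, C, D, E, F}.
Read 'b': A→{D}, B→{A, C, D}, C→{A, F}, D→∅, E→∅, F→{D, E}; union {A, C, D, E, F}; ε-closure = {A, B, C, D, E, F}.
Read 'b': A→{D}, B→{A, C, D}, C→{A, F}, D→∅, E→∅, F→{D, E}; union {A, C, D, E, F}; ε-closure = {A, B, C, D, E, F}.
Read 'a': A→{B, C}, B→{A, B, C}, C→{S, B}, D→{D}, E→{S, E, F}, F→{E}; now {S, A, B, C, D, E, F}.
That set has 7 states.

7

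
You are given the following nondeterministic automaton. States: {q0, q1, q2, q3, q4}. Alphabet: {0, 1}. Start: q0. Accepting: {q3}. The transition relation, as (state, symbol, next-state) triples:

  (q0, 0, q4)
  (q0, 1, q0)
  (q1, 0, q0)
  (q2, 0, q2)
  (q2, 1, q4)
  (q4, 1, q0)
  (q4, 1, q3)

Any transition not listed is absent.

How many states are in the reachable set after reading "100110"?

0

Start in {q0}.
Read '1': {q0} → {q0}.
Read '0': {q0} → {q4}.
Read '0': {q4} → ∅.
The set is empty and remains empty for the remaining 3 symbols.
That set has 0 states.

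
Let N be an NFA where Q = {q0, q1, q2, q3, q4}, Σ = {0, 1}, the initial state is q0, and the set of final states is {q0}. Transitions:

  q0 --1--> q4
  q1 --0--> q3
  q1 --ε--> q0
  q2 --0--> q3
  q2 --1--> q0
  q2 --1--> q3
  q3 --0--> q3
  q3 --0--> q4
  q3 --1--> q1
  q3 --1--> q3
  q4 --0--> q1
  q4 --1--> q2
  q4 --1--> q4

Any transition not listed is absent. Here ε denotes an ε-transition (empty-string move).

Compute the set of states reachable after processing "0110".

∅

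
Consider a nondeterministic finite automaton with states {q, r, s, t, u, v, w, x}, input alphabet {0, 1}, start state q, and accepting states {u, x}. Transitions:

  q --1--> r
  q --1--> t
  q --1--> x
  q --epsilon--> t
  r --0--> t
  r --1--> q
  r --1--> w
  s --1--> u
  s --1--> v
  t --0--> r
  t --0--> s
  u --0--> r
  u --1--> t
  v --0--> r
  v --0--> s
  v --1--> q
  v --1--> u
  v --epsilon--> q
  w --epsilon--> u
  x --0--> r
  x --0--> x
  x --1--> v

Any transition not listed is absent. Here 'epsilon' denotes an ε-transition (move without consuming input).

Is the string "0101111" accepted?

Yes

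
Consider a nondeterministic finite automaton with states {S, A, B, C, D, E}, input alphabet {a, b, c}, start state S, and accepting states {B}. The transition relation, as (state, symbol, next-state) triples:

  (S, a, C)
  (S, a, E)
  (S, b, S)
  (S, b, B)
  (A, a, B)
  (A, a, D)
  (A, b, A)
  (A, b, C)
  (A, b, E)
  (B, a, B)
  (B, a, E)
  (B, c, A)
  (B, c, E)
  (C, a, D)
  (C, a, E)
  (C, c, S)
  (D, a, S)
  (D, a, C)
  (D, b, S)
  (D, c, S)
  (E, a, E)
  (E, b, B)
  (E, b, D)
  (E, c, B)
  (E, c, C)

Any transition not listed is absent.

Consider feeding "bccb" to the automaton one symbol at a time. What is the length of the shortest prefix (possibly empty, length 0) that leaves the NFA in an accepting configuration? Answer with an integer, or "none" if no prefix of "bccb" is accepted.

1

Start in {S}.
Read 'b': S→{S, B}; now {S, B}.
None of the earlier sets intersect F, but {S, B} does.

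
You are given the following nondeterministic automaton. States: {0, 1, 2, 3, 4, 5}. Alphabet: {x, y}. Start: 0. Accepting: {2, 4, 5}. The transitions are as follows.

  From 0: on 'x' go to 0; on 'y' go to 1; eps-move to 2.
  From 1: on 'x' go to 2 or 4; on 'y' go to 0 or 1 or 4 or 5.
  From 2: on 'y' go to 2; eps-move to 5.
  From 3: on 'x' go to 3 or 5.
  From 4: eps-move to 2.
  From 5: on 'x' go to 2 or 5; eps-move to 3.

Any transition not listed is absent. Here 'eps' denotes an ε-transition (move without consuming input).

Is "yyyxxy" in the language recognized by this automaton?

Yes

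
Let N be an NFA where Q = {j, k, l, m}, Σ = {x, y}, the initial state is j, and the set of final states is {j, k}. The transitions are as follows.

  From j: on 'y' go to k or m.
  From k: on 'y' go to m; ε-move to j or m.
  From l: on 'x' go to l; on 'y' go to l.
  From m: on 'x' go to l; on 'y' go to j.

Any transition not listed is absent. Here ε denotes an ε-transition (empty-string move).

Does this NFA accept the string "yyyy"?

Yes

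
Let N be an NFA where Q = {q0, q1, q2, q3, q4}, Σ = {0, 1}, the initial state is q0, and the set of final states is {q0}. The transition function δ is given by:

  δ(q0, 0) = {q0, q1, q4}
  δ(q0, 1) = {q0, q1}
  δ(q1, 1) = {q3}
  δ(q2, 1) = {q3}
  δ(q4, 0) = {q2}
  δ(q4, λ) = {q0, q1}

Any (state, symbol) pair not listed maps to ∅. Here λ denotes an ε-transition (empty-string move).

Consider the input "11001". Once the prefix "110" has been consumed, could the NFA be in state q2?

Start in {q0}.
Read '1': {q0} → {q0, q1}.
Read '1': {q0, q1} → {q0, q1, q3}.
Read '0': {q0, q1, q3} → {q0, q1, q4}.
State q2 is not in {q0, q1, q4}.

No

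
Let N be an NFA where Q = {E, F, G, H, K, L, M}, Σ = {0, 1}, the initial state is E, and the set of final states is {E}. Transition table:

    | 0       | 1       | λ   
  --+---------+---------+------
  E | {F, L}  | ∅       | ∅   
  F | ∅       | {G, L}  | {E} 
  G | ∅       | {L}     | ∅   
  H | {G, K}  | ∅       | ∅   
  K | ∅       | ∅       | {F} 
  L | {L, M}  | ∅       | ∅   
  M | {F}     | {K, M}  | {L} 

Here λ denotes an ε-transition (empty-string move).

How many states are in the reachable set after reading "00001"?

Start in {E}.
Read '0': E→{F, L}; union {F, L}; ε-closure = {E, F, L}.
Read '0': E→{F, L}, F→∅, L→{L, M}; union {F, L, M}; ε-closure = {E, F, L, M}.
Read '0': E→{F, L}, F→∅, L→{L, M}, M→{F}; union {F, L, M}; ε-closure = {E, F, L, M}.
Read '0': E→{F, L}, F→∅, L→{L, M}, M→{F}; union {F, L, M}; ε-closure = {E, F, L, M}.
Read '1': E→∅, F→{G, L}, L→∅, M→{K, M}; union {G, K, L, M}; ε-closure = {E, F, G, K, L, M}.
That set has 6 states.

6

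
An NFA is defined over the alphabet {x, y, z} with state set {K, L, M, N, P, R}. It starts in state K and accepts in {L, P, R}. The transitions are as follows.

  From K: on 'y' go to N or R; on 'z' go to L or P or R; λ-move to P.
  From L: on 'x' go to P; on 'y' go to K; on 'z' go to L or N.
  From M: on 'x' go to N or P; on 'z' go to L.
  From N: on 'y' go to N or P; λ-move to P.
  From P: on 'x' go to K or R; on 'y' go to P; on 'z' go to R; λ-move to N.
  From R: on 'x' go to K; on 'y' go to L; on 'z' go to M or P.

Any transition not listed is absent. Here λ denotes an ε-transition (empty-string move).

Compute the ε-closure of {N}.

{N, P}

Begin with {N}.
ε-move N → P; add P.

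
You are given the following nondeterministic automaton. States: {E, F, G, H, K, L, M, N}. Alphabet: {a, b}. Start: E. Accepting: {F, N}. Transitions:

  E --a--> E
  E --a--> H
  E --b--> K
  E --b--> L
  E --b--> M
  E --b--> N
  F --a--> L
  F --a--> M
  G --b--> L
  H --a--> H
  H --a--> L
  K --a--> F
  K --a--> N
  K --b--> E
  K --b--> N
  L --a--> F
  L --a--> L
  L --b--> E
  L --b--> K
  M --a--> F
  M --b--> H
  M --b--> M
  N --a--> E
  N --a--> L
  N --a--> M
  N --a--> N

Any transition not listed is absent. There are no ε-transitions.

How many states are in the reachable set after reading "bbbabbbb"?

Start in {E}.
Read 'b': E→{K, L, M, N}; now {K, L, M, N}.
Read 'b': K→{E, N}, L→{E, K}, M→{H, M}, N→∅; now {E, H, K, M, N}.
Read 'b': E→{K, L, M, N}, H→∅, K→{E, N}, M→{H, M}, N→∅; now {E, H, K, L, M, N}.
Read 'a': E→{E, H}, H→{H, L}, K→{F, N}, L→{F, L}, M→{F}, N→{E, L, M, N}; now {E, F, H, L, M, N}.
Read 'b': E→{K, L, M, N}, F→∅, H→∅, L→{E, K}, M→{H, M}, N→∅; now {E, H, K, L, M, N}.
Read 'b': E→{K, L, M, N}, H→∅, K→{E, N}, L→{E, K}, M→{H, M}, N→∅; now {E, H, K, L, M, N}.
Read 'b': E→{K, L, M, N}, H→∅, K→{E, N}, L→{E, K}, M→{H, M}, N→∅; now {E, H, K, L, M, N}.
Read 'b': E→{K, L, M, N}, H→∅, K→{E, N}, L→{E, K}, M→{H, M}, N→∅; now {E, H, K, L, M, N}.
That set has 6 states.

6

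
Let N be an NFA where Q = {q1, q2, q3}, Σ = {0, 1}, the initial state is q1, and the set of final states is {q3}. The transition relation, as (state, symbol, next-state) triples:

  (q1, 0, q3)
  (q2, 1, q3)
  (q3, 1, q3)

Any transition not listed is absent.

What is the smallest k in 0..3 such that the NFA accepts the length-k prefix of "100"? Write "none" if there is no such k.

none

Start in {q1}.
Read '1': {q1} → ∅.
The set is empty and remains empty for the remaining 2 symbols.
No reachable set along the way intersects F.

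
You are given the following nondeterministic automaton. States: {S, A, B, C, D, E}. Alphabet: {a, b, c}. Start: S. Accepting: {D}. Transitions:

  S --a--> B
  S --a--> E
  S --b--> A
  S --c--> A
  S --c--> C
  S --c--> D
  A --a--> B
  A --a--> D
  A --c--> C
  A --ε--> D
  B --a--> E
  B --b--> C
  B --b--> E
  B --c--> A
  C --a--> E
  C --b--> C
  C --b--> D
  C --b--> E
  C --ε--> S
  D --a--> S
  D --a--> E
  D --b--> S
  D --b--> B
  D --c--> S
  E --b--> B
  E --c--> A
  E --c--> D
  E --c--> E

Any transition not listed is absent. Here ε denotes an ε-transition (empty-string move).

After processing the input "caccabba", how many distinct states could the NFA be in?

4

Start in {S}.
Read 'c': {S} → {S, A, C, D}.
Read 'a': {S, A, C, D} → {S, B, D, E}.
Read 'c': {S, B, D, E} → {S, A, C, D, E}.
Read 'c': {S, A, C, D, E} → {S, A, C, D, E}.
Read 'a': {S, A, C, D, E} → {S, B, D, E}.
Read 'b': {S, B, D, E} → {S, A, B, C, D, E}.
Read 'b': {S, A, B, C, D, E} → {S, A, B, C, D, E}.
Read 'a': {S, A, B, C, D, E} → {S, B, D, E}.
That set has 4 states.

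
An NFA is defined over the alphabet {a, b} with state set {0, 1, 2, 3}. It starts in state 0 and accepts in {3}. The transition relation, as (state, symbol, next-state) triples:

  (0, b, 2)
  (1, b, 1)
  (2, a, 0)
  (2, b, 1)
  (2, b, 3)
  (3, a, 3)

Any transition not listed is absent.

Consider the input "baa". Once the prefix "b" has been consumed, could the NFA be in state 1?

No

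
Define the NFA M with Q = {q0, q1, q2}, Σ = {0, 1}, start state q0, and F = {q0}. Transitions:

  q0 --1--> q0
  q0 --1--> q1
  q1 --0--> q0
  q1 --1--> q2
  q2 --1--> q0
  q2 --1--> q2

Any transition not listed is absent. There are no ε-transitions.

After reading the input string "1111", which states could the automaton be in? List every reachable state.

{q0, q1, q2}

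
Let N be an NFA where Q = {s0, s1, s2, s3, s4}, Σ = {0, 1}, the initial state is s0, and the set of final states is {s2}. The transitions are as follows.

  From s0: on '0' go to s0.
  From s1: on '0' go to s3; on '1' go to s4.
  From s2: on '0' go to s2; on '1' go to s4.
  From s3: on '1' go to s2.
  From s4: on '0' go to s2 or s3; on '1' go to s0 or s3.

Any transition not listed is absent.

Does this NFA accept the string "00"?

No

Start in {s0}.
Read '0': {s0} → {s0}.
Read '0': {s0} → {s0}.
The final set {s0} contains no accepting state.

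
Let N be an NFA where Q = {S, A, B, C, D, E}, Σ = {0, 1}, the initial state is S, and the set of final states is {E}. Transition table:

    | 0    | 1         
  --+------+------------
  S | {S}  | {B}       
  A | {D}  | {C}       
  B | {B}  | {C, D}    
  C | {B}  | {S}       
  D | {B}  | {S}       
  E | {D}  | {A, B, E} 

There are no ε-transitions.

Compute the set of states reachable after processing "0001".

{B}

Start in {S}.
Read '0': S→{S}; now {S}.
Read '0': S→{S}; now {S}.
Read '0': S→{S}; now {S}.
Read '1': S→{B}; now {B}.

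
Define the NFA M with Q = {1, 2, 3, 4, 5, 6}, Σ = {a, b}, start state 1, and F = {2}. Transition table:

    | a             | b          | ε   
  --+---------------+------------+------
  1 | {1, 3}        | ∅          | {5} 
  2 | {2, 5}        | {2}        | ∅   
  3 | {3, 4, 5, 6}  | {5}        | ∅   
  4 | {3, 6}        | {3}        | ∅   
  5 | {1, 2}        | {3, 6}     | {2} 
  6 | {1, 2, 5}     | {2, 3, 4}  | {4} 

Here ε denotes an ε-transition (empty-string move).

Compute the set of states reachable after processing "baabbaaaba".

{1, 2, 3, 4, 5, 6}

Start: ε-closure({1}) = {1, 2, 5}.
Read 'b': {1, 2, 5} → {2, 3, 4, 6}.
Read 'a': {2, 3, 4, 6} → {1, 2, 3, 4, 5, 6}.
Read 'a': {1, 2, 3, 4, 5, 6} → {1, 2, 3, 4, 5, 6}.
Read 'b': {1, 2, 3, 4, 5, 6} → {2, 3, 4, 5, 6}.
Read 'b': {2, 3, 4, 5, 6} → {2, 3, 4, 5, 6}.
Read 'a': {2, 3, 4, 5, 6} → {1, 2, 3, 4, 5, 6}.
Read 'a': {1, 2, 3, 4, 5, 6} → {1, 2, 3, 4, 5, 6}.
Read 'a': {1, 2, 3, 4, 5, 6} → {1, 2, 3, 4, 5, 6}.
Read 'b': {1, 2, 3, 4, 5, 6} → {2, 3, 4, 5, 6}.
Read 'a': {2, 3, 4, 5, 6} → {1, 2, 3, 4, 5, 6}.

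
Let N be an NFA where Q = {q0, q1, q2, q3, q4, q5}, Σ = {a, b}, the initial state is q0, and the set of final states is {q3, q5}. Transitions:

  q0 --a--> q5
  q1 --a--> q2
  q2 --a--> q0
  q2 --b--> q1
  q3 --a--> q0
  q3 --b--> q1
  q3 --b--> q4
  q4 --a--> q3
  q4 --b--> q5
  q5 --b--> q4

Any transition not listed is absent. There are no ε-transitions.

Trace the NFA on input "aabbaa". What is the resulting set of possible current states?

Start in {q0}.
Read 'a': {q0} → {q5}.
Read 'a': {q5} → ∅.
The set is empty and remains empty for the remaining 4 symbols.

∅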